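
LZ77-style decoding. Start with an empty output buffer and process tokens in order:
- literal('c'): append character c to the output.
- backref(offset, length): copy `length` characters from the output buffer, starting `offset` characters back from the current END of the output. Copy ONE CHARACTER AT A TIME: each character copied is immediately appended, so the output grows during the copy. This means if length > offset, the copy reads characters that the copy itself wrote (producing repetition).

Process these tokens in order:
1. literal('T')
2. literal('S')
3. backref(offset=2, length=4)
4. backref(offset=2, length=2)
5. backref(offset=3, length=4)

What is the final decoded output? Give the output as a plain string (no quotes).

Token 1: literal('T'). Output: "T"
Token 2: literal('S'). Output: "TS"
Token 3: backref(off=2, len=4) (overlapping!). Copied 'TSTS' from pos 0. Output: "TSTSTS"
Token 4: backref(off=2, len=2). Copied 'TS' from pos 4. Output: "TSTSTSTS"
Token 5: backref(off=3, len=4) (overlapping!). Copied 'STSS' from pos 5. Output: "TSTSTSTSSTSS"

Answer: TSTSTSTSSTSS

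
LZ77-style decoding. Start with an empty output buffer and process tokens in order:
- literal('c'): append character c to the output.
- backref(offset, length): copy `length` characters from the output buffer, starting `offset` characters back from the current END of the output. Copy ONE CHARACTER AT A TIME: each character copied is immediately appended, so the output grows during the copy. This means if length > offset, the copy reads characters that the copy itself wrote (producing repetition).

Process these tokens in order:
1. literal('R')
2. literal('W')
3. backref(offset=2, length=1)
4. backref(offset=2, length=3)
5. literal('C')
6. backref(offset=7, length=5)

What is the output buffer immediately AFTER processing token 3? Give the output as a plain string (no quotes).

Token 1: literal('R'). Output: "R"
Token 2: literal('W'). Output: "RW"
Token 3: backref(off=2, len=1). Copied 'R' from pos 0. Output: "RWR"

Answer: RWR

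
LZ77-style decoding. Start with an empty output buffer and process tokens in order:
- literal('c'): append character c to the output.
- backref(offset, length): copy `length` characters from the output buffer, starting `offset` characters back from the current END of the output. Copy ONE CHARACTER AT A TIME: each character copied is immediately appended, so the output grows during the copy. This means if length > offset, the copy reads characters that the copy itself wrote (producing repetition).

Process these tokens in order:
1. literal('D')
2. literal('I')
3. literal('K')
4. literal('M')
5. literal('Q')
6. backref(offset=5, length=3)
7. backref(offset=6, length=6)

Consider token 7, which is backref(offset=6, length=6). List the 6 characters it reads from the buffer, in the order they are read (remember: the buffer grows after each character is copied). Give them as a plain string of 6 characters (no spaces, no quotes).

Answer: KMQDIK

Derivation:
Token 1: literal('D'). Output: "D"
Token 2: literal('I'). Output: "DI"
Token 3: literal('K'). Output: "DIK"
Token 4: literal('M'). Output: "DIKM"
Token 5: literal('Q'). Output: "DIKMQ"
Token 6: backref(off=5, len=3). Copied 'DIK' from pos 0. Output: "DIKMQDIK"
Token 7: backref(off=6, len=6). Buffer before: "DIKMQDIK" (len 8)
  byte 1: read out[2]='K', append. Buffer now: "DIKMQDIKK"
  byte 2: read out[3]='M', append. Buffer now: "DIKMQDIKKM"
  byte 3: read out[4]='Q', append. Buffer now: "DIKMQDIKKMQ"
  byte 4: read out[5]='D', append. Buffer now: "DIKMQDIKKMQD"
  byte 5: read out[6]='I', append. Buffer now: "DIKMQDIKKMQDI"
  byte 6: read out[7]='K', append. Buffer now: "DIKMQDIKKMQDIK"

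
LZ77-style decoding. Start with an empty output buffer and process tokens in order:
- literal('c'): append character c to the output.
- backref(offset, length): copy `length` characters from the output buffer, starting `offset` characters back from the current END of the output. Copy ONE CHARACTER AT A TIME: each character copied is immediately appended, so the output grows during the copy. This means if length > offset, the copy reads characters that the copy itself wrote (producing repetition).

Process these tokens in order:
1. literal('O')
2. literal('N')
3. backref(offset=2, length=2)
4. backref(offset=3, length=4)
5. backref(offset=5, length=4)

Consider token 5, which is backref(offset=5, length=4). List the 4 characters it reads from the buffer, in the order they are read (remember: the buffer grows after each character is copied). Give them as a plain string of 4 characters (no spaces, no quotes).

Token 1: literal('O'). Output: "O"
Token 2: literal('N'). Output: "ON"
Token 3: backref(off=2, len=2). Copied 'ON' from pos 0. Output: "ONON"
Token 4: backref(off=3, len=4) (overlapping!). Copied 'NONN' from pos 1. Output: "ONONNONN"
Token 5: backref(off=5, len=4). Buffer before: "ONONNONN" (len 8)
  byte 1: read out[3]='N', append. Buffer now: "ONONNONNN"
  byte 2: read out[4]='N', append. Buffer now: "ONONNONNNN"
  byte 3: read out[5]='O', append. Buffer now: "ONONNONNNNO"
  byte 4: read out[6]='N', append. Buffer now: "ONONNONNNNON"

Answer: NNON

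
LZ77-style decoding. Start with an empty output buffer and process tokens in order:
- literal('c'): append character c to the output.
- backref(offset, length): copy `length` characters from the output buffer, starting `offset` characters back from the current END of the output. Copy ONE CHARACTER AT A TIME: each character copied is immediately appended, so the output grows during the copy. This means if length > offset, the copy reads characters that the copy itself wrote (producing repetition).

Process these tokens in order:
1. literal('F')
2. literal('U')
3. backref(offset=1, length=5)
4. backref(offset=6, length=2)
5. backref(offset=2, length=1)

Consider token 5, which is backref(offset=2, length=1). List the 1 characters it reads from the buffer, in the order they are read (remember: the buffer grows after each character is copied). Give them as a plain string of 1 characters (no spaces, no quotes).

Answer: U

Derivation:
Token 1: literal('F'). Output: "F"
Token 2: literal('U'). Output: "FU"
Token 3: backref(off=1, len=5) (overlapping!). Copied 'UUUUU' from pos 1. Output: "FUUUUUU"
Token 4: backref(off=6, len=2). Copied 'UU' from pos 1. Output: "FUUUUUUUU"
Token 5: backref(off=2, len=1). Buffer before: "FUUUUUUUU" (len 9)
  byte 1: read out[7]='U', append. Buffer now: "FUUUUUUUUU"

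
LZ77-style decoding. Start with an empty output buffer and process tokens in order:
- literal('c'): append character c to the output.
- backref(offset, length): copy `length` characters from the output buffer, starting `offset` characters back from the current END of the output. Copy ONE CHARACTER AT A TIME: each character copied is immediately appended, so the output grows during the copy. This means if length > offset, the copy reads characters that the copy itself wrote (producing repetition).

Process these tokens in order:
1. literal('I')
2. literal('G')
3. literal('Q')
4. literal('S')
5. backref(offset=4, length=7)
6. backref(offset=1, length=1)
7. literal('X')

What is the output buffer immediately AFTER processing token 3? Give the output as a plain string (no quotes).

Answer: IGQ

Derivation:
Token 1: literal('I'). Output: "I"
Token 2: literal('G'). Output: "IG"
Token 3: literal('Q'). Output: "IGQ"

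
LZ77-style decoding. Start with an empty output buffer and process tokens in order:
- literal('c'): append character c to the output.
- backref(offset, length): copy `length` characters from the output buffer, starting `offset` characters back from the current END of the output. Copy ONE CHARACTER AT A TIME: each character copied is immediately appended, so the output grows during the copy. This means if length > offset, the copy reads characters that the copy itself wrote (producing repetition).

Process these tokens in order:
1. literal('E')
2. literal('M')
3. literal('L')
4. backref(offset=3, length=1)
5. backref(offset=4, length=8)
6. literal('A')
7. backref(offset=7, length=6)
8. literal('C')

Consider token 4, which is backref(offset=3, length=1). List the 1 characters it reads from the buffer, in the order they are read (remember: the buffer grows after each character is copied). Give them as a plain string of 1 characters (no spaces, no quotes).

Answer: E

Derivation:
Token 1: literal('E'). Output: "E"
Token 2: literal('M'). Output: "EM"
Token 3: literal('L'). Output: "EML"
Token 4: backref(off=3, len=1). Buffer before: "EML" (len 3)
  byte 1: read out[0]='E', append. Buffer now: "EMLE"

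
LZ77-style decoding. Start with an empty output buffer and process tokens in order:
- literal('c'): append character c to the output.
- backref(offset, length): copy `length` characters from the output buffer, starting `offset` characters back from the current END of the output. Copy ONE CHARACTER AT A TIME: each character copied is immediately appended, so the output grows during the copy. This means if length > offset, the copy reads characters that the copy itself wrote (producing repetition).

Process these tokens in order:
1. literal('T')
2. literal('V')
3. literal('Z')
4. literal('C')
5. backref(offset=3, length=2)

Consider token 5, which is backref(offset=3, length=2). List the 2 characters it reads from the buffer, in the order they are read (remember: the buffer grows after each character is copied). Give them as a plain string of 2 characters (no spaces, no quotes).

Token 1: literal('T'). Output: "T"
Token 2: literal('V'). Output: "TV"
Token 3: literal('Z'). Output: "TVZ"
Token 4: literal('C'). Output: "TVZC"
Token 5: backref(off=3, len=2). Buffer before: "TVZC" (len 4)
  byte 1: read out[1]='V', append. Buffer now: "TVZCV"
  byte 2: read out[2]='Z', append. Buffer now: "TVZCVZ"

Answer: VZ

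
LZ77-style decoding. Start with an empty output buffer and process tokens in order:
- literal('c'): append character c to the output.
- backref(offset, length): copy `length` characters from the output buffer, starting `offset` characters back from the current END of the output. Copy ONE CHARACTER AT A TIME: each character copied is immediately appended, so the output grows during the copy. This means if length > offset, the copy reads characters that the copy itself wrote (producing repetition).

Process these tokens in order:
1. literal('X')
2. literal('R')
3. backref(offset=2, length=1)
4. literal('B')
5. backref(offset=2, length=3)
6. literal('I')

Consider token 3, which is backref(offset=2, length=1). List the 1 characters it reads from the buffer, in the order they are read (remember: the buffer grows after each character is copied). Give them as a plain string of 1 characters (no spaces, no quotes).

Token 1: literal('X'). Output: "X"
Token 2: literal('R'). Output: "XR"
Token 3: backref(off=2, len=1). Buffer before: "XR" (len 2)
  byte 1: read out[0]='X', append. Buffer now: "XRX"

Answer: X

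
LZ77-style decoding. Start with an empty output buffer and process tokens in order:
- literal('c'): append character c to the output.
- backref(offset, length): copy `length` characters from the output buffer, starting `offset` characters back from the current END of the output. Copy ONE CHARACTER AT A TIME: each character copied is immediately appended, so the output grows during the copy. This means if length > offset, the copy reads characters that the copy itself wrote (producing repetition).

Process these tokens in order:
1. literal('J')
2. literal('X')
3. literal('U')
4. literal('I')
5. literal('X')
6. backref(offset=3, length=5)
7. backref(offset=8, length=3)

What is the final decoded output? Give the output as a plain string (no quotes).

Answer: JXUIXUIXUIUIX

Derivation:
Token 1: literal('J'). Output: "J"
Token 2: literal('X'). Output: "JX"
Token 3: literal('U'). Output: "JXU"
Token 4: literal('I'). Output: "JXUI"
Token 5: literal('X'). Output: "JXUIX"
Token 6: backref(off=3, len=5) (overlapping!). Copied 'UIXUI' from pos 2. Output: "JXUIXUIXUI"
Token 7: backref(off=8, len=3). Copied 'UIX' from pos 2. Output: "JXUIXUIXUIUIX"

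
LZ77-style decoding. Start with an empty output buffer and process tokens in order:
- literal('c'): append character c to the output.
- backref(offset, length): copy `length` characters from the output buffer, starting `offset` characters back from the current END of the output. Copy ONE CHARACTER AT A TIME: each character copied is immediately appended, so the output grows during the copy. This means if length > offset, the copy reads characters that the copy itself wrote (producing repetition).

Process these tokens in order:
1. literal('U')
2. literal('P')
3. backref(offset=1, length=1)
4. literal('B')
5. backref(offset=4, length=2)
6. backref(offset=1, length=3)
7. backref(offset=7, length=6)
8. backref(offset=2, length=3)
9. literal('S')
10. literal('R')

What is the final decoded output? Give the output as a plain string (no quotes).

Answer: UPPBUPPPPPBUPPPPPPSR

Derivation:
Token 1: literal('U'). Output: "U"
Token 2: literal('P'). Output: "UP"
Token 3: backref(off=1, len=1). Copied 'P' from pos 1. Output: "UPP"
Token 4: literal('B'). Output: "UPPB"
Token 5: backref(off=4, len=2). Copied 'UP' from pos 0. Output: "UPPBUP"
Token 6: backref(off=1, len=3) (overlapping!). Copied 'PPP' from pos 5. Output: "UPPBUPPPP"
Token 7: backref(off=7, len=6). Copied 'PBUPPP' from pos 2. Output: "UPPBUPPPPPBUPPP"
Token 8: backref(off=2, len=3) (overlapping!). Copied 'PPP' from pos 13. Output: "UPPBUPPPPPBUPPPPPP"
Token 9: literal('S'). Output: "UPPBUPPPPPBUPPPPPPS"
Token 10: literal('R'). Output: "UPPBUPPPPPBUPPPPPPSR"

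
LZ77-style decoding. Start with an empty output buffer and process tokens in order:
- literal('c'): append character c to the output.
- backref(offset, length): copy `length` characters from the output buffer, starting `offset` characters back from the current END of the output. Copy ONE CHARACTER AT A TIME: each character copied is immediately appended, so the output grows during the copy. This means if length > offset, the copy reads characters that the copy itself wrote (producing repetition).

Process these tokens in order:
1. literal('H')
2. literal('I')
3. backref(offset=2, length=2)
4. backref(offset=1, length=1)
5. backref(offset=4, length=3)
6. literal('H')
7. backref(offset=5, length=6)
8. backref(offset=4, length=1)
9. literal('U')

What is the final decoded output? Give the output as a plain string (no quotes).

Answer: HIHIIIHIHIIHIHIHU

Derivation:
Token 1: literal('H'). Output: "H"
Token 2: literal('I'). Output: "HI"
Token 3: backref(off=2, len=2). Copied 'HI' from pos 0. Output: "HIHI"
Token 4: backref(off=1, len=1). Copied 'I' from pos 3. Output: "HIHII"
Token 5: backref(off=4, len=3). Copied 'IHI' from pos 1. Output: "HIHIIIHI"
Token 6: literal('H'). Output: "HIHIIIHIH"
Token 7: backref(off=5, len=6) (overlapping!). Copied 'IIHIHI' from pos 4. Output: "HIHIIIHIHIIHIHI"
Token 8: backref(off=4, len=1). Copied 'H' from pos 11. Output: "HIHIIIHIHIIHIHIH"
Token 9: literal('U'). Output: "HIHIIIHIHIIHIHIHU"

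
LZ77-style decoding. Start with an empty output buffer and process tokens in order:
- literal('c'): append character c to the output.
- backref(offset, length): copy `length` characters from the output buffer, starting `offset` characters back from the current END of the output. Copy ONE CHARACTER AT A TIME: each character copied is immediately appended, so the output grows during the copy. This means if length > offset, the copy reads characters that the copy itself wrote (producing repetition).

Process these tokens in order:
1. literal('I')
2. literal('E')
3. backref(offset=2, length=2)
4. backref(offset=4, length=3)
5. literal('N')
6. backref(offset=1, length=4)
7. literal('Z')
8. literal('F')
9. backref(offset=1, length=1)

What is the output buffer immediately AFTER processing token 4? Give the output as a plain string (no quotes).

Token 1: literal('I'). Output: "I"
Token 2: literal('E'). Output: "IE"
Token 3: backref(off=2, len=2). Copied 'IE' from pos 0. Output: "IEIE"
Token 4: backref(off=4, len=3). Copied 'IEI' from pos 0. Output: "IEIEIEI"

Answer: IEIEIEI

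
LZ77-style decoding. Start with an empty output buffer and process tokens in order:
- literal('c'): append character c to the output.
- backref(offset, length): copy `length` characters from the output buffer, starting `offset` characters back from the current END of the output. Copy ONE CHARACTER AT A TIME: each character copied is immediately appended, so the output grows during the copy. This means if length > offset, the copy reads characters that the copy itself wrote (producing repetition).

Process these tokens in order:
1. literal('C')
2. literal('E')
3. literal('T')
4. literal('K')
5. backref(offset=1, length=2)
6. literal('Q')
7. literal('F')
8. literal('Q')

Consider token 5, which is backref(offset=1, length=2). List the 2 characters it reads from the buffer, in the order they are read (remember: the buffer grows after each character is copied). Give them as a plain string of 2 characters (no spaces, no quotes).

Token 1: literal('C'). Output: "C"
Token 2: literal('E'). Output: "CE"
Token 3: literal('T'). Output: "CET"
Token 4: literal('K'). Output: "CETK"
Token 5: backref(off=1, len=2). Buffer before: "CETK" (len 4)
  byte 1: read out[3]='K', append. Buffer now: "CETKK"
  byte 2: read out[4]='K', append. Buffer now: "CETKKK"

Answer: KK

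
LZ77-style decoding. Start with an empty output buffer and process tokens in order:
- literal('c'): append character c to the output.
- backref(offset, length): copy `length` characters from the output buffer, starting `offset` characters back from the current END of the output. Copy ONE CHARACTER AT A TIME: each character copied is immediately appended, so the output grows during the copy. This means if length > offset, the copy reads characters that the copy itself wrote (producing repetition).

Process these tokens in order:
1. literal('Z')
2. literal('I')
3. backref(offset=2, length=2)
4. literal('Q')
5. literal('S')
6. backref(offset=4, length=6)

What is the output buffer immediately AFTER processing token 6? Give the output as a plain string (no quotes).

Token 1: literal('Z'). Output: "Z"
Token 2: literal('I'). Output: "ZI"
Token 3: backref(off=2, len=2). Copied 'ZI' from pos 0. Output: "ZIZI"
Token 4: literal('Q'). Output: "ZIZIQ"
Token 5: literal('S'). Output: "ZIZIQS"
Token 6: backref(off=4, len=6) (overlapping!). Copied 'ZIQSZI' from pos 2. Output: "ZIZIQSZIQSZI"

Answer: ZIZIQSZIQSZI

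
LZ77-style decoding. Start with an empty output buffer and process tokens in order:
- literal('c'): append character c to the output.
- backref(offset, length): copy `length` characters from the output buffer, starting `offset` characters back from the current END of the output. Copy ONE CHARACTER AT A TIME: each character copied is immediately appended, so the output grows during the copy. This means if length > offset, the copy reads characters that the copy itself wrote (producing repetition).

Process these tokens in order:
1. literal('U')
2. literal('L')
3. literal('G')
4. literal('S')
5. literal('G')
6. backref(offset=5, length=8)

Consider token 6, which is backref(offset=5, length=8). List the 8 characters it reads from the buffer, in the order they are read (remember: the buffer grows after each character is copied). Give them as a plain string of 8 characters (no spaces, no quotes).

Token 1: literal('U'). Output: "U"
Token 2: literal('L'). Output: "UL"
Token 3: literal('G'). Output: "ULG"
Token 4: literal('S'). Output: "ULGS"
Token 5: literal('G'). Output: "ULGSG"
Token 6: backref(off=5, len=8). Buffer before: "ULGSG" (len 5)
  byte 1: read out[0]='U', append. Buffer now: "ULGSGU"
  byte 2: read out[1]='L', append. Buffer now: "ULGSGUL"
  byte 3: read out[2]='G', append. Buffer now: "ULGSGULG"
  byte 4: read out[3]='S', append. Buffer now: "ULGSGULGS"
  byte 5: read out[4]='G', append. Buffer now: "ULGSGULGSG"
  byte 6: read out[5]='U', append. Buffer now: "ULGSGULGSGU"
  byte 7: read out[6]='L', append. Buffer now: "ULGSGULGSGUL"
  byte 8: read out[7]='G', append. Buffer now: "ULGSGULGSGULG"

Answer: ULGSGULG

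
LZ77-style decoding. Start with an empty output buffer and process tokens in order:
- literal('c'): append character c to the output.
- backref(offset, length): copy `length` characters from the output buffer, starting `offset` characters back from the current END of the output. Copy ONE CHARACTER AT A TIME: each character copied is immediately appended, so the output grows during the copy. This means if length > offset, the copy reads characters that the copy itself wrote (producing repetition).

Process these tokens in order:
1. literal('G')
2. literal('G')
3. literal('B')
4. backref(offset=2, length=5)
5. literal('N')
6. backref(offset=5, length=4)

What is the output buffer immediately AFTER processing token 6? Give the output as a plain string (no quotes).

Answer: GGBGBGBGNBGBG

Derivation:
Token 1: literal('G'). Output: "G"
Token 2: literal('G'). Output: "GG"
Token 3: literal('B'). Output: "GGB"
Token 4: backref(off=2, len=5) (overlapping!). Copied 'GBGBG' from pos 1. Output: "GGBGBGBG"
Token 5: literal('N'). Output: "GGBGBGBGN"
Token 6: backref(off=5, len=4). Copied 'BGBG' from pos 4. Output: "GGBGBGBGNBGBG"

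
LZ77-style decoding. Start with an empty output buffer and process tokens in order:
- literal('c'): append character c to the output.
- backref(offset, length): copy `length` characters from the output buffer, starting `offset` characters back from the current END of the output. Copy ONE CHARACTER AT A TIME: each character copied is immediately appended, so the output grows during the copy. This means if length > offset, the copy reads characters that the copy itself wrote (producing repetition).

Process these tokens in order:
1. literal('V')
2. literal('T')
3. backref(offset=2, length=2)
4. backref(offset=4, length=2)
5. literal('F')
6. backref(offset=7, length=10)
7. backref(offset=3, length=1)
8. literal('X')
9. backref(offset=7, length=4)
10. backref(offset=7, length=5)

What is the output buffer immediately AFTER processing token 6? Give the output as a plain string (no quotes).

Token 1: literal('V'). Output: "V"
Token 2: literal('T'). Output: "VT"
Token 3: backref(off=2, len=2). Copied 'VT' from pos 0. Output: "VTVT"
Token 4: backref(off=4, len=2). Copied 'VT' from pos 0. Output: "VTVTVT"
Token 5: literal('F'). Output: "VTVTVTF"
Token 6: backref(off=7, len=10) (overlapping!). Copied 'VTVTVTFVTV' from pos 0. Output: "VTVTVTFVTVTVTFVTV"

Answer: VTVTVTFVTVTVTFVTV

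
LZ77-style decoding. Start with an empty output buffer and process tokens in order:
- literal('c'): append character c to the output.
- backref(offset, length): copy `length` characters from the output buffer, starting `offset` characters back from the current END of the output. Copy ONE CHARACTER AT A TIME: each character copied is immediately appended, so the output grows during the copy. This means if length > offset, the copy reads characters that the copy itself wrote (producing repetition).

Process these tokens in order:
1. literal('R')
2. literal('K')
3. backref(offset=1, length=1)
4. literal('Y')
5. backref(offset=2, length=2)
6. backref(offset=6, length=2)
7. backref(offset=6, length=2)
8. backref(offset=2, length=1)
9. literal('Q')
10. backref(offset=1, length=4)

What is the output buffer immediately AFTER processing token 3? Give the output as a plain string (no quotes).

Token 1: literal('R'). Output: "R"
Token 2: literal('K'). Output: "RK"
Token 3: backref(off=1, len=1). Copied 'K' from pos 1. Output: "RKK"

Answer: RKK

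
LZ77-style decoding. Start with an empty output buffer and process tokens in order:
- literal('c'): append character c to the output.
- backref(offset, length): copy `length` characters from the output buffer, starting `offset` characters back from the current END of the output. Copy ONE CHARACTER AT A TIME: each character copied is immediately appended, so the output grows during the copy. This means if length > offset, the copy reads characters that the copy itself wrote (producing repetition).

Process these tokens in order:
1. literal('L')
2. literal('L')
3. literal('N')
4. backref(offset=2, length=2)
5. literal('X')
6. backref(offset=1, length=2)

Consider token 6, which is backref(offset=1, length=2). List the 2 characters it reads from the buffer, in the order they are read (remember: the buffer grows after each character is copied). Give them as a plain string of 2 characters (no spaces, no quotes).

Answer: XX

Derivation:
Token 1: literal('L'). Output: "L"
Token 2: literal('L'). Output: "LL"
Token 3: literal('N'). Output: "LLN"
Token 4: backref(off=2, len=2). Copied 'LN' from pos 1. Output: "LLNLN"
Token 5: literal('X'). Output: "LLNLNX"
Token 6: backref(off=1, len=2). Buffer before: "LLNLNX" (len 6)
  byte 1: read out[5]='X', append. Buffer now: "LLNLNXX"
  byte 2: read out[6]='X', append. Buffer now: "LLNLNXXX"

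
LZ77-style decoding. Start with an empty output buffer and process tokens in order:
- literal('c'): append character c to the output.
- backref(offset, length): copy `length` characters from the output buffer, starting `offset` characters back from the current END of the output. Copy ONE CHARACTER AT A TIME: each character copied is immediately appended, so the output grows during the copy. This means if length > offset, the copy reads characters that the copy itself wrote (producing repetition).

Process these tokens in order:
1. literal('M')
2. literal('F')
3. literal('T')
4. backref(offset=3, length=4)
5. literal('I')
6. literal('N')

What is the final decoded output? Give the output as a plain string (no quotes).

Answer: MFTMFTMIN

Derivation:
Token 1: literal('M'). Output: "M"
Token 2: literal('F'). Output: "MF"
Token 3: literal('T'). Output: "MFT"
Token 4: backref(off=3, len=4) (overlapping!). Copied 'MFTM' from pos 0. Output: "MFTMFTM"
Token 5: literal('I'). Output: "MFTMFTMI"
Token 6: literal('N'). Output: "MFTMFTMIN"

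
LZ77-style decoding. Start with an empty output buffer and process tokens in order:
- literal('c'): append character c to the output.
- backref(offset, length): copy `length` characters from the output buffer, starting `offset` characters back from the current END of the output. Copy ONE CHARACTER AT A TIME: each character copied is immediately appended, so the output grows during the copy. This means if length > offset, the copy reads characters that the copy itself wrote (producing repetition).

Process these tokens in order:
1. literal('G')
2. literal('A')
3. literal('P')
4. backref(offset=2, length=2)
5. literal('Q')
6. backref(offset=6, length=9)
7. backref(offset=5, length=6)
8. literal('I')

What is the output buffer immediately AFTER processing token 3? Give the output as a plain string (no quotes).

Token 1: literal('G'). Output: "G"
Token 2: literal('A'). Output: "GA"
Token 3: literal('P'). Output: "GAP"

Answer: GAP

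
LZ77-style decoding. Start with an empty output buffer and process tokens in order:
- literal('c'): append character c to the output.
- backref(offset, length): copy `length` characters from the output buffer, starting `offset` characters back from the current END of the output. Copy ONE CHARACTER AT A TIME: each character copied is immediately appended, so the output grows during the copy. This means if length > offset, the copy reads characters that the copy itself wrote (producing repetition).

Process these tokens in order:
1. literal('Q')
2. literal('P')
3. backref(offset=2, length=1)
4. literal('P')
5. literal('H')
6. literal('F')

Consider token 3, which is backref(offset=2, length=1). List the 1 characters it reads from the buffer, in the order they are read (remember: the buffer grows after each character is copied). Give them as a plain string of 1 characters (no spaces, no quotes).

Token 1: literal('Q'). Output: "Q"
Token 2: literal('P'). Output: "QP"
Token 3: backref(off=2, len=1). Buffer before: "QP" (len 2)
  byte 1: read out[0]='Q', append. Buffer now: "QPQ"

Answer: Q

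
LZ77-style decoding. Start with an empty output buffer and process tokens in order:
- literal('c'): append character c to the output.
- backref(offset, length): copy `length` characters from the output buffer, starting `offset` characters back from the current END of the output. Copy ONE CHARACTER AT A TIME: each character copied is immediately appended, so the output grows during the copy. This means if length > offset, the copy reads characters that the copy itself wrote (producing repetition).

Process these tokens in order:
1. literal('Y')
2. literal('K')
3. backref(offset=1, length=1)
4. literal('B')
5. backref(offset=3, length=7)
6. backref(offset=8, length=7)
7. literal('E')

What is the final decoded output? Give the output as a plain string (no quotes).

Answer: YKKBKKBKKBKBKKBKKBE

Derivation:
Token 1: literal('Y'). Output: "Y"
Token 2: literal('K'). Output: "YK"
Token 3: backref(off=1, len=1). Copied 'K' from pos 1. Output: "YKK"
Token 4: literal('B'). Output: "YKKB"
Token 5: backref(off=3, len=7) (overlapping!). Copied 'KKBKKBK' from pos 1. Output: "YKKBKKBKKBK"
Token 6: backref(off=8, len=7). Copied 'BKKBKKB' from pos 3. Output: "YKKBKKBKKBKBKKBKKB"
Token 7: literal('E'). Output: "YKKBKKBKKBKBKKBKKBE"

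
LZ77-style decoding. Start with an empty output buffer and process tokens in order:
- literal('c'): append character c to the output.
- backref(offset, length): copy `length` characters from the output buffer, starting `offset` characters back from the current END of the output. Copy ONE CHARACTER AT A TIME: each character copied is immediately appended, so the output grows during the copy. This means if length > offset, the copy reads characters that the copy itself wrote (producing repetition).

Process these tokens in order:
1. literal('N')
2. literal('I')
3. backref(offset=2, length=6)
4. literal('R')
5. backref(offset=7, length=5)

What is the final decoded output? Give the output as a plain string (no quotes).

Token 1: literal('N'). Output: "N"
Token 2: literal('I'). Output: "NI"
Token 3: backref(off=2, len=6) (overlapping!). Copied 'NININI' from pos 0. Output: "NINININI"
Token 4: literal('R'). Output: "NINININIR"
Token 5: backref(off=7, len=5). Copied 'NININ' from pos 2. Output: "NINININIRNININ"

Answer: NINININIRNININ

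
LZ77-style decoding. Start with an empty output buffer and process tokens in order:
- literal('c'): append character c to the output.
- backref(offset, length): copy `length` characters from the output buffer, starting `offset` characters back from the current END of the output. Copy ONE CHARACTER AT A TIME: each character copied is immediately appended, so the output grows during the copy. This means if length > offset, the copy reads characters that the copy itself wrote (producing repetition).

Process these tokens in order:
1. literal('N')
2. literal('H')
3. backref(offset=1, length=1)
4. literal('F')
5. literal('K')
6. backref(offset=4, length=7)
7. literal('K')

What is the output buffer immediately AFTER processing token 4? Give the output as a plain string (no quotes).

Answer: NHHF

Derivation:
Token 1: literal('N'). Output: "N"
Token 2: literal('H'). Output: "NH"
Token 3: backref(off=1, len=1). Copied 'H' from pos 1. Output: "NHH"
Token 4: literal('F'). Output: "NHHF"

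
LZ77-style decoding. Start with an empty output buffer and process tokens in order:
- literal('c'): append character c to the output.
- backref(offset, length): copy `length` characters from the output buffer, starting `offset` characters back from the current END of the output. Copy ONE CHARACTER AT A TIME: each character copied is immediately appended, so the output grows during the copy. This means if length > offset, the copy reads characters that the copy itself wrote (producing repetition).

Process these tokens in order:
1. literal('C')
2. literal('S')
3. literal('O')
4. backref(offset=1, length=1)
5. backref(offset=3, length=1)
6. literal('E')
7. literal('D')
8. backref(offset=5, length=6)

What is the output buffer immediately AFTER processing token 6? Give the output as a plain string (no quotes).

Token 1: literal('C'). Output: "C"
Token 2: literal('S'). Output: "CS"
Token 3: literal('O'). Output: "CSO"
Token 4: backref(off=1, len=1). Copied 'O' from pos 2. Output: "CSOO"
Token 5: backref(off=3, len=1). Copied 'S' from pos 1. Output: "CSOOS"
Token 6: literal('E'). Output: "CSOOSE"

Answer: CSOOSE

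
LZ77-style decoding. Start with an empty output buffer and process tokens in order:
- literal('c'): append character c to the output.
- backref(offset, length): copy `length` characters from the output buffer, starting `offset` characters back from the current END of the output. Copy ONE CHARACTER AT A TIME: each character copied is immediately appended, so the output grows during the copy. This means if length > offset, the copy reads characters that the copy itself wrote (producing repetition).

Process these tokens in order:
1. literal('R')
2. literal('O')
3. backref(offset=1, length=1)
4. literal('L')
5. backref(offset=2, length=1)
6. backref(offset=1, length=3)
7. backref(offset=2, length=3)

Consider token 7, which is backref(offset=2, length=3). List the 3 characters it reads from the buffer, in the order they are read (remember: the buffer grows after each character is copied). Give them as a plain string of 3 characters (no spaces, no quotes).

Token 1: literal('R'). Output: "R"
Token 2: literal('O'). Output: "RO"
Token 3: backref(off=1, len=1). Copied 'O' from pos 1. Output: "ROO"
Token 4: literal('L'). Output: "ROOL"
Token 5: backref(off=2, len=1). Copied 'O' from pos 2. Output: "ROOLO"
Token 6: backref(off=1, len=3) (overlapping!). Copied 'OOO' from pos 4. Output: "ROOLOOOO"
Token 7: backref(off=2, len=3). Buffer before: "ROOLOOOO" (len 8)
  byte 1: read out[6]='O', append. Buffer now: "ROOLOOOOO"
  byte 2: read out[7]='O', append. Buffer now: "ROOLOOOOOO"
  byte 3: read out[8]='O', append. Buffer now: "ROOLOOOOOOO"

Answer: OOO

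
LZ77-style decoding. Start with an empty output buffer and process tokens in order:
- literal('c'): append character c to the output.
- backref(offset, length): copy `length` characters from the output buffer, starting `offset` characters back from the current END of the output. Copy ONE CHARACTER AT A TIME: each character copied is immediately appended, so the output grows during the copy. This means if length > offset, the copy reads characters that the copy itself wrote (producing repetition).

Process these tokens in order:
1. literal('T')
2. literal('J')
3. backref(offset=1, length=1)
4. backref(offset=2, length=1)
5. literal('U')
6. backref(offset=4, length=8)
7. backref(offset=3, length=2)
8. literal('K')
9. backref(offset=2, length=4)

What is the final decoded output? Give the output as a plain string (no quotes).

Answer: TJJJUJJJUJJJUJJKJKJK

Derivation:
Token 1: literal('T'). Output: "T"
Token 2: literal('J'). Output: "TJ"
Token 3: backref(off=1, len=1). Copied 'J' from pos 1. Output: "TJJ"
Token 4: backref(off=2, len=1). Copied 'J' from pos 1. Output: "TJJJ"
Token 5: literal('U'). Output: "TJJJU"
Token 6: backref(off=4, len=8) (overlapping!). Copied 'JJJUJJJU' from pos 1. Output: "TJJJUJJJUJJJU"
Token 7: backref(off=3, len=2). Copied 'JJ' from pos 10. Output: "TJJJUJJJUJJJUJJ"
Token 8: literal('K'). Output: "TJJJUJJJUJJJUJJK"
Token 9: backref(off=2, len=4) (overlapping!). Copied 'JKJK' from pos 14. Output: "TJJJUJJJUJJJUJJKJKJK"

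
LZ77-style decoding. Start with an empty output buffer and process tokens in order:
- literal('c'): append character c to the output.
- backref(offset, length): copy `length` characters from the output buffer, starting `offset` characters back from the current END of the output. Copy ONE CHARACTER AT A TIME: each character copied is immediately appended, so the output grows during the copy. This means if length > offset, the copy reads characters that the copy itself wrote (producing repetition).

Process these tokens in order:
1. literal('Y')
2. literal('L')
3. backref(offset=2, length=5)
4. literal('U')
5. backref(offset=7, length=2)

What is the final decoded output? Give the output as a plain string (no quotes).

Answer: YLYLYLYULY

Derivation:
Token 1: literal('Y'). Output: "Y"
Token 2: literal('L'). Output: "YL"
Token 3: backref(off=2, len=5) (overlapping!). Copied 'YLYLY' from pos 0. Output: "YLYLYLY"
Token 4: literal('U'). Output: "YLYLYLYU"
Token 5: backref(off=7, len=2). Copied 'LY' from pos 1. Output: "YLYLYLYULY"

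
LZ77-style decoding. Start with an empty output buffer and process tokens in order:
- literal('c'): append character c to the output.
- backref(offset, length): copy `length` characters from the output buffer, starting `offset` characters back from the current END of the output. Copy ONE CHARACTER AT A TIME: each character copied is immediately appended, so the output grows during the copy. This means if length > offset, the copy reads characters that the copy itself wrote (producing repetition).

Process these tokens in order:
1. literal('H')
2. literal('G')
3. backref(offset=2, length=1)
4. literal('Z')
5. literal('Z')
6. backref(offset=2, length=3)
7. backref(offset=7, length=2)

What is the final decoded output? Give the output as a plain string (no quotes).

Token 1: literal('H'). Output: "H"
Token 2: literal('G'). Output: "HG"
Token 3: backref(off=2, len=1). Copied 'H' from pos 0. Output: "HGH"
Token 4: literal('Z'). Output: "HGHZ"
Token 5: literal('Z'). Output: "HGHZZ"
Token 6: backref(off=2, len=3) (overlapping!). Copied 'ZZZ' from pos 3. Output: "HGHZZZZZ"
Token 7: backref(off=7, len=2). Copied 'GH' from pos 1. Output: "HGHZZZZZGH"

Answer: HGHZZZZZGH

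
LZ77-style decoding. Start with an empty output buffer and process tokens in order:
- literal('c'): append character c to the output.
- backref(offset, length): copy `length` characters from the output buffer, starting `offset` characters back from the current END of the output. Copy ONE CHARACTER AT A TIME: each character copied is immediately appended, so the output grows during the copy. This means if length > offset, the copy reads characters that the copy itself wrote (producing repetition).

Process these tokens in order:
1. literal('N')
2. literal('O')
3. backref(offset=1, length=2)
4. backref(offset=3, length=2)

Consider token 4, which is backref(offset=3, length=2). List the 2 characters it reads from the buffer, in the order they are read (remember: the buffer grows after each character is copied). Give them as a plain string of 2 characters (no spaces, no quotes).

Answer: OO

Derivation:
Token 1: literal('N'). Output: "N"
Token 2: literal('O'). Output: "NO"
Token 3: backref(off=1, len=2) (overlapping!). Copied 'OO' from pos 1. Output: "NOOO"
Token 4: backref(off=3, len=2). Buffer before: "NOOO" (len 4)
  byte 1: read out[1]='O', append. Buffer now: "NOOOO"
  byte 2: read out[2]='O', append. Buffer now: "NOOOOO"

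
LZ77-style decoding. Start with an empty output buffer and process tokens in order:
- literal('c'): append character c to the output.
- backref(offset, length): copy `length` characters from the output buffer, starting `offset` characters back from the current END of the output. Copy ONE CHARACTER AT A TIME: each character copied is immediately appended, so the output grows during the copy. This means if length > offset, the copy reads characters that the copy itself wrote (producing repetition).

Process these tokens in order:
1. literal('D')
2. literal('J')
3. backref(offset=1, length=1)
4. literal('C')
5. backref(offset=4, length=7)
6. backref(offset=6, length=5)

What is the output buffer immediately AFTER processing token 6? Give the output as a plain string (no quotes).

Token 1: literal('D'). Output: "D"
Token 2: literal('J'). Output: "DJ"
Token 3: backref(off=1, len=1). Copied 'J' from pos 1. Output: "DJJ"
Token 4: literal('C'). Output: "DJJC"
Token 5: backref(off=4, len=7) (overlapping!). Copied 'DJJCDJJ' from pos 0. Output: "DJJCDJJCDJJ"
Token 6: backref(off=6, len=5). Copied 'JJCDJ' from pos 5. Output: "DJJCDJJCDJJJJCDJ"

Answer: DJJCDJJCDJJJJCDJ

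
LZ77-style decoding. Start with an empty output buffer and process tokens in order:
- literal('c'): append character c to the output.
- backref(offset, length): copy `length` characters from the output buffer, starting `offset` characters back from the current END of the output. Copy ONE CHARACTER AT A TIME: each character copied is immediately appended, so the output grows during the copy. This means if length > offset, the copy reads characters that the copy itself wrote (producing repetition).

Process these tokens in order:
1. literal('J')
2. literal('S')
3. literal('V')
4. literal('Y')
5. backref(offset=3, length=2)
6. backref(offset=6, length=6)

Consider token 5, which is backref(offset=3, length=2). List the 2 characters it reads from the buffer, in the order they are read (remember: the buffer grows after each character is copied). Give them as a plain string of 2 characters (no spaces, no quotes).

Token 1: literal('J'). Output: "J"
Token 2: literal('S'). Output: "JS"
Token 3: literal('V'). Output: "JSV"
Token 4: literal('Y'). Output: "JSVY"
Token 5: backref(off=3, len=2). Buffer before: "JSVY" (len 4)
  byte 1: read out[1]='S', append. Buffer now: "JSVYS"
  byte 2: read out[2]='V', append. Buffer now: "JSVYSV"

Answer: SV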